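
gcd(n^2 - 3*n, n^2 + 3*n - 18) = n - 3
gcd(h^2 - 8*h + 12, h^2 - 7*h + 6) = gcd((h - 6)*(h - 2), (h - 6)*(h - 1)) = h - 6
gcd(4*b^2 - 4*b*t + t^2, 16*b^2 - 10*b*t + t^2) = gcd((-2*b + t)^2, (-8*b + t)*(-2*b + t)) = -2*b + t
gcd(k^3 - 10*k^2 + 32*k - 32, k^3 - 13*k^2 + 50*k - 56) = k^2 - 6*k + 8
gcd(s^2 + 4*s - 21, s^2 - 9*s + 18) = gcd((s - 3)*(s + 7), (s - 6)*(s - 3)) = s - 3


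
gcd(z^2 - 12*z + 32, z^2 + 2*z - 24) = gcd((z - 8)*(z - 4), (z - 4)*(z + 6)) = z - 4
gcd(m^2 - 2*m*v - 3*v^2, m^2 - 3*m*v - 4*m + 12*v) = -m + 3*v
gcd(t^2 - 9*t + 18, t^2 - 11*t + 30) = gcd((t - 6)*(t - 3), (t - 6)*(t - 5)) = t - 6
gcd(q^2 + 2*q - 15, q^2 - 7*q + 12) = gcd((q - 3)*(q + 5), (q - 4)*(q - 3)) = q - 3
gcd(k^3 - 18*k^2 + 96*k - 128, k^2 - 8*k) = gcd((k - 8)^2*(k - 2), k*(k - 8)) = k - 8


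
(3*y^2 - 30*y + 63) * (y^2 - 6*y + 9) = 3*y^4 - 48*y^3 + 270*y^2 - 648*y + 567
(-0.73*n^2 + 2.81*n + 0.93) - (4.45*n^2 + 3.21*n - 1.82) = -5.18*n^2 - 0.4*n + 2.75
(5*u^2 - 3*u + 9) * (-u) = -5*u^3 + 3*u^2 - 9*u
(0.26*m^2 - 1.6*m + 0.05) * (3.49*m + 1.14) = 0.9074*m^3 - 5.2876*m^2 - 1.6495*m + 0.057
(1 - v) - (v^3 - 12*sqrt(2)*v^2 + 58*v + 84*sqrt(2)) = -v^3 + 12*sqrt(2)*v^2 - 59*v - 84*sqrt(2) + 1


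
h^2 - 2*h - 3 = (h - 3)*(h + 1)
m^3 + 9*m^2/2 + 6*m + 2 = (m + 1/2)*(m + 2)^2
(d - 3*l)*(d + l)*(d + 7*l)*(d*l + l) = d^4*l + 5*d^3*l^2 + d^3*l - 17*d^2*l^3 + 5*d^2*l^2 - 21*d*l^4 - 17*d*l^3 - 21*l^4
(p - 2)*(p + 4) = p^2 + 2*p - 8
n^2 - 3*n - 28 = (n - 7)*(n + 4)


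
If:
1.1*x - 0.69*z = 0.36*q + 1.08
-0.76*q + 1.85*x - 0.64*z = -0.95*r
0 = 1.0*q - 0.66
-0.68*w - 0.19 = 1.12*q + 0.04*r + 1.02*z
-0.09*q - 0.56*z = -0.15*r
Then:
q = 0.66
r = -1.52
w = -0.51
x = 0.88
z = -0.51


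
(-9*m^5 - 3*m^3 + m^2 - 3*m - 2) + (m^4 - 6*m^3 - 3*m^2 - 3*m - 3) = -9*m^5 + m^4 - 9*m^3 - 2*m^2 - 6*m - 5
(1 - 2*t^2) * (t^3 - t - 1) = -2*t^5 + 3*t^3 + 2*t^2 - t - 1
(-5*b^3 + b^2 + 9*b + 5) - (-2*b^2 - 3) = -5*b^3 + 3*b^2 + 9*b + 8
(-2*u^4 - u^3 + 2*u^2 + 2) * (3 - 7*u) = 14*u^5 + u^4 - 17*u^3 + 6*u^2 - 14*u + 6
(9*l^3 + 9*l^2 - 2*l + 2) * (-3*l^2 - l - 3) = -27*l^5 - 36*l^4 - 30*l^3 - 31*l^2 + 4*l - 6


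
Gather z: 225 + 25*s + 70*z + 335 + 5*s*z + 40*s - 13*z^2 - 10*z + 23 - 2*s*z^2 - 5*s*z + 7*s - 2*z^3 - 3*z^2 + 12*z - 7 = 72*s - 2*z^3 + z^2*(-2*s - 16) + 72*z + 576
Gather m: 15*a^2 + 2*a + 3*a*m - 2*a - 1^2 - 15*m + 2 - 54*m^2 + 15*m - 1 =15*a^2 + 3*a*m - 54*m^2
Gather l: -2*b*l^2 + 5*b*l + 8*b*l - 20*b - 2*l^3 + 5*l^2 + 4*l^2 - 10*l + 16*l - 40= -20*b - 2*l^3 + l^2*(9 - 2*b) + l*(13*b + 6) - 40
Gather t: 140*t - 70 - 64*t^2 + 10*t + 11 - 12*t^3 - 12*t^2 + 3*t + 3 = -12*t^3 - 76*t^2 + 153*t - 56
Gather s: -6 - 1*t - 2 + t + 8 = 0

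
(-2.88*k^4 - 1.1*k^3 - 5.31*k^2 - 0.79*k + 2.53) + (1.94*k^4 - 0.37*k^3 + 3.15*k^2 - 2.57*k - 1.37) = -0.94*k^4 - 1.47*k^3 - 2.16*k^2 - 3.36*k + 1.16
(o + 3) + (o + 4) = 2*o + 7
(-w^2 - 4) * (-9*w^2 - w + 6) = 9*w^4 + w^3 + 30*w^2 + 4*w - 24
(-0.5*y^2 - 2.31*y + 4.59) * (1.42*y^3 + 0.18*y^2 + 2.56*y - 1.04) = -0.71*y^5 - 3.3702*y^4 + 4.822*y^3 - 4.5674*y^2 + 14.1528*y - 4.7736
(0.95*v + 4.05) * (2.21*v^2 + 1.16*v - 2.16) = 2.0995*v^3 + 10.0525*v^2 + 2.646*v - 8.748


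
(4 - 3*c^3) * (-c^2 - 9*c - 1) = 3*c^5 + 27*c^4 + 3*c^3 - 4*c^2 - 36*c - 4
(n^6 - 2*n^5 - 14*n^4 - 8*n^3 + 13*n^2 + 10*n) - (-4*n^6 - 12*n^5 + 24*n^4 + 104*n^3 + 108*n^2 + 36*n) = 5*n^6 + 10*n^5 - 38*n^4 - 112*n^3 - 95*n^2 - 26*n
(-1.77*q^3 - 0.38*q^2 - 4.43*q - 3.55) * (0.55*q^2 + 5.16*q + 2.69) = -0.9735*q^5 - 9.3422*q^4 - 9.1586*q^3 - 25.8335*q^2 - 30.2347*q - 9.5495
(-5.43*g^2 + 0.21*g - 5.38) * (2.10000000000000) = -11.403*g^2 + 0.441*g - 11.298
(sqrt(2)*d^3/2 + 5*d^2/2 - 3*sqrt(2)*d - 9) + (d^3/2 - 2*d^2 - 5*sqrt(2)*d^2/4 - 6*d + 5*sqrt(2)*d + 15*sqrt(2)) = d^3/2 + sqrt(2)*d^3/2 - 5*sqrt(2)*d^2/4 + d^2/2 - 6*d + 2*sqrt(2)*d - 9 + 15*sqrt(2)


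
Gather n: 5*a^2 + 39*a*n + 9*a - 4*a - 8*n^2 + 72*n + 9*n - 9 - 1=5*a^2 + 5*a - 8*n^2 + n*(39*a + 81) - 10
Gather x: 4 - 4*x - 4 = -4*x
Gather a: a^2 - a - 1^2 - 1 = a^2 - a - 2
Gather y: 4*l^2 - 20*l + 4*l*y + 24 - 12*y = 4*l^2 - 20*l + y*(4*l - 12) + 24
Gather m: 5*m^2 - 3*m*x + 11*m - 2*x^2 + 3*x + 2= 5*m^2 + m*(11 - 3*x) - 2*x^2 + 3*x + 2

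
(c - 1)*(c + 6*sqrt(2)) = c^2 - c + 6*sqrt(2)*c - 6*sqrt(2)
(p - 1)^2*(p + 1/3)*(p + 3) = p^4 + 4*p^3/3 - 14*p^2/3 + 4*p/3 + 1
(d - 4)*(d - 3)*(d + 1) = d^3 - 6*d^2 + 5*d + 12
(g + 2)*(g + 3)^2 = g^3 + 8*g^2 + 21*g + 18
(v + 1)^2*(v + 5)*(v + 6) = v^4 + 13*v^3 + 53*v^2 + 71*v + 30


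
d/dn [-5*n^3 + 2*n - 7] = 2 - 15*n^2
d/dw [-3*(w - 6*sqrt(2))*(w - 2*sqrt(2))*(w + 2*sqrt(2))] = -9*w^2 + 36*sqrt(2)*w + 24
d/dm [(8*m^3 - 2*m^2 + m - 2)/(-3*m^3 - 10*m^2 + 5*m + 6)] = 2*(-43*m^4 + 43*m^3 + 63*m^2 - 32*m + 8)/(9*m^6 + 60*m^5 + 70*m^4 - 136*m^3 - 95*m^2 + 60*m + 36)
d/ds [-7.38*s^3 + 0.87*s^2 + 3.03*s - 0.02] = -22.14*s^2 + 1.74*s + 3.03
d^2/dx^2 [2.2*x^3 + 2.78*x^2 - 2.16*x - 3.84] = 13.2*x + 5.56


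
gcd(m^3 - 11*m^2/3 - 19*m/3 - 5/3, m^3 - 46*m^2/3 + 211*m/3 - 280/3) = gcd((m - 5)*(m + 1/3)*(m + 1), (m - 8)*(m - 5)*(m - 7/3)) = m - 5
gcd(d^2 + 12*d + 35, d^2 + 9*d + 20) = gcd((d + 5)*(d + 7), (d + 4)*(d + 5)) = d + 5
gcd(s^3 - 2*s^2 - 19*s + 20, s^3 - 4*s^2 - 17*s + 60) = s^2 - s - 20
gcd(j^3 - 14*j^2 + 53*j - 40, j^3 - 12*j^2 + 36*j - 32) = j - 8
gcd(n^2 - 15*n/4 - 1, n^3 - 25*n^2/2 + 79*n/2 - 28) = 1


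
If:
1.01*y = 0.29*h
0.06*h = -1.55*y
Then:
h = 0.00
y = 0.00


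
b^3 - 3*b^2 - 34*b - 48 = (b - 8)*(b + 2)*(b + 3)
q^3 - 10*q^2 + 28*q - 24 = (q - 6)*(q - 2)^2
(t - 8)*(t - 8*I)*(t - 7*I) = t^3 - 8*t^2 - 15*I*t^2 - 56*t + 120*I*t + 448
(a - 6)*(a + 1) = a^2 - 5*a - 6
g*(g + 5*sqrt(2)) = g^2 + 5*sqrt(2)*g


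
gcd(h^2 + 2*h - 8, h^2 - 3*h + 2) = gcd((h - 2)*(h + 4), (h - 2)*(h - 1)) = h - 2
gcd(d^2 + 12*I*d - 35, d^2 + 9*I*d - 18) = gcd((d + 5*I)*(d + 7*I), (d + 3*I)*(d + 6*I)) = 1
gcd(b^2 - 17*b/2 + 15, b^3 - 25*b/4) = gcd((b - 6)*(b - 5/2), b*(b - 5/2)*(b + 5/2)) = b - 5/2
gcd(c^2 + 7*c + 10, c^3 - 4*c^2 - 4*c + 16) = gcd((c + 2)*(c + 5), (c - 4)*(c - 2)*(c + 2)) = c + 2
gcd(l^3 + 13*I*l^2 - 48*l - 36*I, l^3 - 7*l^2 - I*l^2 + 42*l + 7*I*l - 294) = l + 6*I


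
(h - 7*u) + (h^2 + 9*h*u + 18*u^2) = h^2 + 9*h*u + h + 18*u^2 - 7*u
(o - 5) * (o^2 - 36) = o^3 - 5*o^2 - 36*o + 180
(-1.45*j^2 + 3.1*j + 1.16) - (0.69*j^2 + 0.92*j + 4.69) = -2.14*j^2 + 2.18*j - 3.53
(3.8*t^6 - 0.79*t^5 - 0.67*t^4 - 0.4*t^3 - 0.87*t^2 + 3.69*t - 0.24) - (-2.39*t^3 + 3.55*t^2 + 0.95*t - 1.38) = 3.8*t^6 - 0.79*t^5 - 0.67*t^4 + 1.99*t^3 - 4.42*t^2 + 2.74*t + 1.14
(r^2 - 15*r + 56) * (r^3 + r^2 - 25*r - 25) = r^5 - 14*r^4 + 16*r^3 + 406*r^2 - 1025*r - 1400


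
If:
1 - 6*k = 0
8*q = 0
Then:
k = 1/6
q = 0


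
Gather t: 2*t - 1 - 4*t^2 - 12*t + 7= -4*t^2 - 10*t + 6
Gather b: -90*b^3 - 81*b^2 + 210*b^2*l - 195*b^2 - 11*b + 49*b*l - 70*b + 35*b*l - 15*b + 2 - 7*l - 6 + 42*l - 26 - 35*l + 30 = -90*b^3 + b^2*(210*l - 276) + b*(84*l - 96)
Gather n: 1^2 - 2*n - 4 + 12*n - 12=10*n - 15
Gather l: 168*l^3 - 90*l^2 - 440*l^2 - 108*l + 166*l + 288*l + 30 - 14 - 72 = 168*l^3 - 530*l^2 + 346*l - 56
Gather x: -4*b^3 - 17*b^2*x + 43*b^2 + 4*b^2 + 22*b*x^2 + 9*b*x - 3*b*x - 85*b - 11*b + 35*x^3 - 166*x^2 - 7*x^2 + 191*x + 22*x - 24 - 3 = -4*b^3 + 47*b^2 - 96*b + 35*x^3 + x^2*(22*b - 173) + x*(-17*b^2 + 6*b + 213) - 27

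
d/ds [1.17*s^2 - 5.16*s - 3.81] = 2.34*s - 5.16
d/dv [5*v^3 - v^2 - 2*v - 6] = 15*v^2 - 2*v - 2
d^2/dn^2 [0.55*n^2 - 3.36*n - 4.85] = 1.10000000000000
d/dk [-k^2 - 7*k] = -2*k - 7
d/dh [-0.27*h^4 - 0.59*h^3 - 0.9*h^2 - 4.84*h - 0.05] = -1.08*h^3 - 1.77*h^2 - 1.8*h - 4.84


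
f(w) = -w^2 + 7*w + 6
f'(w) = 7 - 2*w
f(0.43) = 8.83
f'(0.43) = 6.14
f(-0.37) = 3.27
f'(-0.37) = 7.74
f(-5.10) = -55.71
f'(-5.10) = 17.20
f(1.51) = 14.29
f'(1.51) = 3.98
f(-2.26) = -14.93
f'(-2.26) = 11.52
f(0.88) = 11.39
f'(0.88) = 5.24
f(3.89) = 18.10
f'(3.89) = -0.78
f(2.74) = 17.67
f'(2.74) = 1.52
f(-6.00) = -72.00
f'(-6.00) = 19.00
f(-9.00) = -138.00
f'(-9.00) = 25.00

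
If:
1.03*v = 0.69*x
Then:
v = 0.669902912621359*x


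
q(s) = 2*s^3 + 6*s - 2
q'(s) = 6*s^2 + 6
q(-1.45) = -16.80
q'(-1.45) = 18.62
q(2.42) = 40.86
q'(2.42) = 41.14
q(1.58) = 15.37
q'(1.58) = 20.98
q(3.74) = 125.07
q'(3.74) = 89.93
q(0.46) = 0.95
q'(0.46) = 7.27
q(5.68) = 398.58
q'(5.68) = 199.57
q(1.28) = 9.87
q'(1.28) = 15.83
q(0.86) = 4.43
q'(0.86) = 10.44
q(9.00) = 1510.00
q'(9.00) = 492.00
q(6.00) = 466.00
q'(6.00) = 222.00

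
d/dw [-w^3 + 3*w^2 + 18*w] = -3*w^2 + 6*w + 18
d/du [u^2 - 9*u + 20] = 2*u - 9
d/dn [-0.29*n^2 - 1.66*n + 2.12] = -0.58*n - 1.66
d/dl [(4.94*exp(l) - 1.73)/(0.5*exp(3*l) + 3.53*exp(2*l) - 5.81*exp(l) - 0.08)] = (-4.94*exp(3*l) - 14.8432*exp(2*l) + 12.2138*exp(l) - 10.4465)*exp(l)/(0.25*exp(6*l) + 3.53*exp(5*l) + 6.6509*exp(4*l) - 41.0986*exp(3*l) + 33.1913*exp(2*l) + 0.9296*exp(l) + 0.0064)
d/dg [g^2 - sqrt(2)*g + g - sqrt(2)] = 2*g - sqrt(2) + 1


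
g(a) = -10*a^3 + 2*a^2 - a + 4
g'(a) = -30*a^2 + 4*a - 1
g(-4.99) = 1301.31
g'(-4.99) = -767.96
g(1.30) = -15.89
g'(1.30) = -46.50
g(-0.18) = 4.30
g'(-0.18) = -2.69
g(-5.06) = 1355.81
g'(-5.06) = -789.35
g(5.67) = -1760.21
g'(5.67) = -942.79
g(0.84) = -1.36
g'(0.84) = -18.81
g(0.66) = 1.34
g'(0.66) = -11.43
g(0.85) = -1.55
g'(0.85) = -19.28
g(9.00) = -7133.00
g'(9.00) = -2395.00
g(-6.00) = 2242.00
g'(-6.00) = -1105.00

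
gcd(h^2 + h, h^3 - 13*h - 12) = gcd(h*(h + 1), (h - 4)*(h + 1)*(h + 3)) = h + 1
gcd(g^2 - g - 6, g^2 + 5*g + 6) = g + 2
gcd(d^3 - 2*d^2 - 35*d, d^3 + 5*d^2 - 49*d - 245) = d^2 - 2*d - 35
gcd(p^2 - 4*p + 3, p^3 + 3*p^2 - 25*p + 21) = p^2 - 4*p + 3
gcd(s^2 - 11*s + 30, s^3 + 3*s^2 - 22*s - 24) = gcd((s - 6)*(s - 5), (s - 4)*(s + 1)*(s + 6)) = 1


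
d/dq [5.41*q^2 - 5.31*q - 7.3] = 10.82*q - 5.31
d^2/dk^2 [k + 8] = 0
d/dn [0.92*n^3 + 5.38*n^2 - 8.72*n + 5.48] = 2.76*n^2 + 10.76*n - 8.72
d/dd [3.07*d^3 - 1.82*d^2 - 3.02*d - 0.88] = 9.21*d^2 - 3.64*d - 3.02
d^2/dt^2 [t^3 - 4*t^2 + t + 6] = 6*t - 8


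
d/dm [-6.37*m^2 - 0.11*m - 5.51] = -12.74*m - 0.11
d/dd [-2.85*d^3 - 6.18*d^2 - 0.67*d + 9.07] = -8.55*d^2 - 12.36*d - 0.67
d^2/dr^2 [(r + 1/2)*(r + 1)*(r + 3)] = 6*r + 9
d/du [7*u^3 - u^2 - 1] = u*(21*u - 2)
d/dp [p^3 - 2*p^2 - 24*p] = 3*p^2 - 4*p - 24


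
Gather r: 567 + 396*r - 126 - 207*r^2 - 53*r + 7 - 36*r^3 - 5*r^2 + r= -36*r^3 - 212*r^2 + 344*r + 448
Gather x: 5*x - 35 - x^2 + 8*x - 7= -x^2 + 13*x - 42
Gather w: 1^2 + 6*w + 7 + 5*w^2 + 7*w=5*w^2 + 13*w + 8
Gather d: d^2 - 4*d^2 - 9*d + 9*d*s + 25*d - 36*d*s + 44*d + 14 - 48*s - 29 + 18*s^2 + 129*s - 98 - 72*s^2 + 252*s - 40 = -3*d^2 + d*(60 - 27*s) - 54*s^2 + 333*s - 153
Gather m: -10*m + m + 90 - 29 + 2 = 63 - 9*m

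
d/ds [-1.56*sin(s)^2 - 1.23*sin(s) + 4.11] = -(3.12*sin(s) + 1.23)*cos(s)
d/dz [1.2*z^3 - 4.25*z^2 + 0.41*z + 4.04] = 3.6*z^2 - 8.5*z + 0.41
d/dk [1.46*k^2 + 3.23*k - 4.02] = 2.92*k + 3.23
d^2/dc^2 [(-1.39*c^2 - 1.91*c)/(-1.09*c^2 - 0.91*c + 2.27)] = (1.78106*c^3 + 20.635662*c^2 + 28.355478*c + 22.216036)/(1.295029*c^6 + 3.243513*c^5 - 5.383074*c^4 - 12.756107*c^3 + 11.210622*c^2 + 14.067417*c - 11.697083)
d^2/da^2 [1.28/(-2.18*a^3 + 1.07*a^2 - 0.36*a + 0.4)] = ((16.7424*a - 2.7392)*(2.18*a^3 - 1.07*a^2 + 0.36*a - 0.4) - 1.28*(6.54*a^2 - 2.14*a + 0.36)*(13.08*a^2 - 4.28*a + 0.72))/(2.18*a^3 - 1.07*a^2 + 0.36*a - 0.4)^3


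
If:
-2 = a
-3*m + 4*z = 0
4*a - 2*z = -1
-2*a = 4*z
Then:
No Solution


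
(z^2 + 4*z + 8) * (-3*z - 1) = -3*z^3 - 13*z^2 - 28*z - 8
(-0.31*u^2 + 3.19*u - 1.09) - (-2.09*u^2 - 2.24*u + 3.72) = 1.78*u^2 + 5.43*u - 4.81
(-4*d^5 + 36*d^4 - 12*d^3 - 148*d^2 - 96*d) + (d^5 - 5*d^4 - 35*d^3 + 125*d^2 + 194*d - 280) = -3*d^5 + 31*d^4 - 47*d^3 - 23*d^2 + 98*d - 280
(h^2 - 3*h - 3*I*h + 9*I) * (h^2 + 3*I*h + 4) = h^4 - 3*h^3 + 13*h^2 - 39*h - 12*I*h + 36*I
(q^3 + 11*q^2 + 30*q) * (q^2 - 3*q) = q^5 + 8*q^4 - 3*q^3 - 90*q^2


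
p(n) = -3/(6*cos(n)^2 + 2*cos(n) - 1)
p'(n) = -3*(12*sin(n)*cos(n) + 2*sin(n))/(6*cos(n)^2 + 2*cos(n) - 1)^2 = -6*(6*cos(n) + 1)*sin(n)/(6*cos(n)^2 + 2*cos(n) - 1)^2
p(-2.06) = 4.88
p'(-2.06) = -25.49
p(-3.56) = -1.37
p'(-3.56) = 2.30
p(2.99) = -1.04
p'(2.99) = 0.54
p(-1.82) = 2.66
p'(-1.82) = -2.19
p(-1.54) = 3.22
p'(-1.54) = 8.17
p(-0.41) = -0.51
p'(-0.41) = 0.45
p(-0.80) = -0.91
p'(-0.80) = 2.04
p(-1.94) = 3.19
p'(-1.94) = -7.37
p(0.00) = -0.43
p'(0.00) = 0.00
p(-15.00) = -3.18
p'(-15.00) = -15.60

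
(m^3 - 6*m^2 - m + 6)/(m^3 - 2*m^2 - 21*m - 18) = (m - 1)/(m + 3)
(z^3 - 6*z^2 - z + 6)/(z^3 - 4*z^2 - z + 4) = (z - 6)/(z - 4)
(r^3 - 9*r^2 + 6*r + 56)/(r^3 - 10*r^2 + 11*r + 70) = (r - 4)/(r - 5)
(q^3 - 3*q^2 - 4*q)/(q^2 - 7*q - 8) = q*(q - 4)/(q - 8)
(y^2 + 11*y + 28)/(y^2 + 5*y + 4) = (y + 7)/(y + 1)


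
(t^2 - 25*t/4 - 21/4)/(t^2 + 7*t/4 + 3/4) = (t - 7)/(t + 1)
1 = 1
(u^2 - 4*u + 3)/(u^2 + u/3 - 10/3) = 3*(u^2 - 4*u + 3)/(3*u^2 + u - 10)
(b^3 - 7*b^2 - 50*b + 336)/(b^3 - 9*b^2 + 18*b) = (b^2 - b - 56)/(b*(b - 3))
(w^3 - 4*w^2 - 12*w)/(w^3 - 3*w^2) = (w^2 - 4*w - 12)/(w*(w - 3))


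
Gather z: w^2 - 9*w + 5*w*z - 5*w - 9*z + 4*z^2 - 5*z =w^2 - 14*w + 4*z^2 + z*(5*w - 14)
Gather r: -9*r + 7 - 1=6 - 9*r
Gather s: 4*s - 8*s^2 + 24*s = -8*s^2 + 28*s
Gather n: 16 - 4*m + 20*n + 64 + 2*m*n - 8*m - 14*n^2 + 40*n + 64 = -12*m - 14*n^2 + n*(2*m + 60) + 144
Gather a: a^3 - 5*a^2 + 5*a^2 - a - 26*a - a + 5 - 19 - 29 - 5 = a^3 - 28*a - 48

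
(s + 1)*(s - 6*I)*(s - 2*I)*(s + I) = s^4 + s^3 - 7*I*s^3 - 4*s^2 - 7*I*s^2 - 4*s - 12*I*s - 12*I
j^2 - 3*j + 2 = (j - 2)*(j - 1)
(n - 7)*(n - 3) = n^2 - 10*n + 21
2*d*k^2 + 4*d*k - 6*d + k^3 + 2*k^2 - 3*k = (2*d + k)*(k - 1)*(k + 3)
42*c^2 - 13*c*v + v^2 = (-7*c + v)*(-6*c + v)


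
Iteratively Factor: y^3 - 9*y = (y + 3)*(y^2 - 3*y) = y*(y + 3)*(y - 3)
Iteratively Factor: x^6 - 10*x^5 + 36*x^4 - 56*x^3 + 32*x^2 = (x)*(x^5 - 10*x^4 + 36*x^3 - 56*x^2 + 32*x) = x^2*(x^4 - 10*x^3 + 36*x^2 - 56*x + 32) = x^2*(x - 2)*(x^3 - 8*x^2 + 20*x - 16) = x^2*(x - 4)*(x - 2)*(x^2 - 4*x + 4) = x^2*(x - 4)*(x - 2)^2*(x - 2)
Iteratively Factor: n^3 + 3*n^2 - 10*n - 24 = (n + 4)*(n^2 - n - 6) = (n + 2)*(n + 4)*(n - 3)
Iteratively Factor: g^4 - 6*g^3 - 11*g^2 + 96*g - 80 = (g - 1)*(g^3 - 5*g^2 - 16*g + 80) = (g - 5)*(g - 1)*(g^2 - 16) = (g - 5)*(g - 4)*(g - 1)*(g + 4)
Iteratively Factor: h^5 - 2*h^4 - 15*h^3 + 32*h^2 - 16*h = (h - 1)*(h^4 - h^3 - 16*h^2 + 16*h) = (h - 1)*(h + 4)*(h^3 - 5*h^2 + 4*h) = (h - 4)*(h - 1)*(h + 4)*(h^2 - h) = (h - 4)*(h - 1)^2*(h + 4)*(h)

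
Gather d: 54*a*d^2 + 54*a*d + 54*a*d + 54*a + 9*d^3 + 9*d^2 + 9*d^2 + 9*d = 54*a + 9*d^3 + d^2*(54*a + 18) + d*(108*a + 9)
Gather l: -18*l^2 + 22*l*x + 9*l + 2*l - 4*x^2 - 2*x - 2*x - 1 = -18*l^2 + l*(22*x + 11) - 4*x^2 - 4*x - 1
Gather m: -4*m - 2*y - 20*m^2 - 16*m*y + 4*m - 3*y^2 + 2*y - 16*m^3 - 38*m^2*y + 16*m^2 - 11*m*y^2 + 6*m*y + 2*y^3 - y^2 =-16*m^3 + m^2*(-38*y - 4) + m*(-11*y^2 - 10*y) + 2*y^3 - 4*y^2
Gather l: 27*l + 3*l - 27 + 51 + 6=30*l + 30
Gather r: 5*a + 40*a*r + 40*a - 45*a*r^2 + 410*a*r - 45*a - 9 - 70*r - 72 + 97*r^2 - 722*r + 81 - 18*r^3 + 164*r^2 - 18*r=-18*r^3 + r^2*(261 - 45*a) + r*(450*a - 810)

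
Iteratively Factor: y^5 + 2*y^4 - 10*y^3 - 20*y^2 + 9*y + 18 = (y - 1)*(y^4 + 3*y^3 - 7*y^2 - 27*y - 18) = (y - 1)*(y + 3)*(y^3 - 7*y - 6) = (y - 1)*(y + 2)*(y + 3)*(y^2 - 2*y - 3) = (y - 1)*(y + 1)*(y + 2)*(y + 3)*(y - 3)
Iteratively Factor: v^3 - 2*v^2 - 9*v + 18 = (v - 2)*(v^2 - 9) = (v - 3)*(v - 2)*(v + 3)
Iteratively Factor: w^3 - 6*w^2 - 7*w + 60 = (w + 3)*(w^2 - 9*w + 20) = (w - 4)*(w + 3)*(w - 5)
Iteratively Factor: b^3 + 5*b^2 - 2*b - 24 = (b - 2)*(b^2 + 7*b + 12) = (b - 2)*(b + 4)*(b + 3)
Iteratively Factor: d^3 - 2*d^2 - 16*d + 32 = (d + 4)*(d^2 - 6*d + 8) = (d - 2)*(d + 4)*(d - 4)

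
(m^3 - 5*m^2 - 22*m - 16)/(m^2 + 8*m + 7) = (m^2 - 6*m - 16)/(m + 7)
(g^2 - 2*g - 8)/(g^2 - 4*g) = (g + 2)/g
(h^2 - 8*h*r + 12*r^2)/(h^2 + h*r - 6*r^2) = (h - 6*r)/(h + 3*r)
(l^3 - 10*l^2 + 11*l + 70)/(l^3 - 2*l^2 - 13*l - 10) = (l - 7)/(l + 1)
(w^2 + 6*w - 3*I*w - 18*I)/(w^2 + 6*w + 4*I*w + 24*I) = (w - 3*I)/(w + 4*I)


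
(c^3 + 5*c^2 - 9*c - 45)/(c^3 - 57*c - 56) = (-c^3 - 5*c^2 + 9*c + 45)/(-c^3 + 57*c + 56)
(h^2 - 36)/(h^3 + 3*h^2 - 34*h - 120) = (h + 6)/(h^2 + 9*h + 20)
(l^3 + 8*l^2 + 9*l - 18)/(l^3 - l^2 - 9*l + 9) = (l + 6)/(l - 3)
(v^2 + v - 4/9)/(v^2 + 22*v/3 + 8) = (v - 1/3)/(v + 6)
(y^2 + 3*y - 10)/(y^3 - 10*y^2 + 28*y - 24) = (y + 5)/(y^2 - 8*y + 12)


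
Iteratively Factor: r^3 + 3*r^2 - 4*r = (r - 1)*(r^2 + 4*r) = (r - 1)*(r + 4)*(r)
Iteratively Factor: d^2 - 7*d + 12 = (d - 4)*(d - 3)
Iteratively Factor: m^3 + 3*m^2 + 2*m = (m + 2)*(m^2 + m) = (m + 1)*(m + 2)*(m)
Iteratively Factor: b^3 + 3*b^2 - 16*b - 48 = (b + 3)*(b^2 - 16) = (b - 4)*(b + 3)*(b + 4)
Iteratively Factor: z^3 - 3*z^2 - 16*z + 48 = (z + 4)*(z^2 - 7*z + 12) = (z - 4)*(z + 4)*(z - 3)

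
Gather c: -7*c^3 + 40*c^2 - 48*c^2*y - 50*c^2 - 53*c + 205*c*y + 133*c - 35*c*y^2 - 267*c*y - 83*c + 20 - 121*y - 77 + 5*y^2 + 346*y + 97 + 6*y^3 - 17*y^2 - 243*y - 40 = -7*c^3 + c^2*(-48*y - 10) + c*(-35*y^2 - 62*y - 3) + 6*y^3 - 12*y^2 - 18*y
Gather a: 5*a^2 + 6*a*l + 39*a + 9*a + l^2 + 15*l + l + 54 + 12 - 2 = 5*a^2 + a*(6*l + 48) + l^2 + 16*l + 64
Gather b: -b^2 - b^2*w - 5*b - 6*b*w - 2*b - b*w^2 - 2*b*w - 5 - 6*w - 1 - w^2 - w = b^2*(-w - 1) + b*(-w^2 - 8*w - 7) - w^2 - 7*w - 6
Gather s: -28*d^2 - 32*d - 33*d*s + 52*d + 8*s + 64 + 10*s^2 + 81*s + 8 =-28*d^2 + 20*d + 10*s^2 + s*(89 - 33*d) + 72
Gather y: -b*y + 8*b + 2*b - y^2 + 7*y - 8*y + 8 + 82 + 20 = 10*b - y^2 + y*(-b - 1) + 110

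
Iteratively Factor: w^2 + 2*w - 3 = (w + 3)*(w - 1)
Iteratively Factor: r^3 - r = (r)*(r^2 - 1) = r*(r - 1)*(r + 1)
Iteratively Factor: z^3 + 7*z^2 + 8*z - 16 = (z + 4)*(z^2 + 3*z - 4) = (z + 4)^2*(z - 1)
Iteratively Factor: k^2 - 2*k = (k)*(k - 2)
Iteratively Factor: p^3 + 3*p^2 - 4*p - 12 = (p + 3)*(p^2 - 4) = (p + 2)*(p + 3)*(p - 2)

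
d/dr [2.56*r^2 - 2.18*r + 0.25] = 5.12*r - 2.18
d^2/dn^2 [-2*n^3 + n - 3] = -12*n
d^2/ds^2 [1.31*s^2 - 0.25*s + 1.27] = 2.62000000000000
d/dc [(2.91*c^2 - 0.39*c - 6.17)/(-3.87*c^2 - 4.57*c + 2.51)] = (-14.808*c^2 - 33.1476*c - 29.1758)/(14.9769*c^4 + 35.3718*c^3 + 1.4575*c^2 - 22.9414*c + 6.3001)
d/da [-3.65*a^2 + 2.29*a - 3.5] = 2.29 - 7.3*a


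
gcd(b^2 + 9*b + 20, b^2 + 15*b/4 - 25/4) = b + 5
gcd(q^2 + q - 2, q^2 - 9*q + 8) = q - 1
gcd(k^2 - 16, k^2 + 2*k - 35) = 1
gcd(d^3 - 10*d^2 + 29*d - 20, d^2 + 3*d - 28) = d - 4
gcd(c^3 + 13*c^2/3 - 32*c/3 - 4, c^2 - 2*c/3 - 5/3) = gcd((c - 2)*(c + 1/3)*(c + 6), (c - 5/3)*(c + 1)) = 1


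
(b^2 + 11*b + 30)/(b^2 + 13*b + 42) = (b + 5)/(b + 7)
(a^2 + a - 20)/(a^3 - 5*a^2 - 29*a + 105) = (a - 4)/(a^2 - 10*a + 21)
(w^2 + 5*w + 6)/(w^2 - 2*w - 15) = (w + 2)/(w - 5)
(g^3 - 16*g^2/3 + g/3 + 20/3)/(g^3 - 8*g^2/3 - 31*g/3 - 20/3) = (3*g - 4)/(3*g + 4)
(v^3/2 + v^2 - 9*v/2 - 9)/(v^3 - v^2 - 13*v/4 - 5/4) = 2*(-v^3 - 2*v^2 + 9*v + 18)/(-4*v^3 + 4*v^2 + 13*v + 5)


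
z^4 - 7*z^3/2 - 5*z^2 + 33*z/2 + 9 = (z - 3)^2*(z + 1/2)*(z + 2)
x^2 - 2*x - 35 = (x - 7)*(x + 5)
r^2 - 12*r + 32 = (r - 8)*(r - 4)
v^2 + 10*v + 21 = (v + 3)*(v + 7)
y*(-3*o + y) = -3*o*y + y^2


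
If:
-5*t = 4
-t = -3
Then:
No Solution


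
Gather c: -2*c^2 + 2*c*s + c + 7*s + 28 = -2*c^2 + c*(2*s + 1) + 7*s + 28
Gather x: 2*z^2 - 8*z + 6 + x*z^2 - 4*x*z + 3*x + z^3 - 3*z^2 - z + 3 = x*(z^2 - 4*z + 3) + z^3 - z^2 - 9*z + 9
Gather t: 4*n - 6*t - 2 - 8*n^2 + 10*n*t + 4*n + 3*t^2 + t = -8*n^2 + 8*n + 3*t^2 + t*(10*n - 5) - 2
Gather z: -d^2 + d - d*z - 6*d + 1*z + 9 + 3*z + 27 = -d^2 - 5*d + z*(4 - d) + 36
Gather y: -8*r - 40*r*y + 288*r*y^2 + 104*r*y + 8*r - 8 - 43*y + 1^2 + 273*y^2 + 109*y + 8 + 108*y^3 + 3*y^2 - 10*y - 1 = 108*y^3 + y^2*(288*r + 276) + y*(64*r + 56)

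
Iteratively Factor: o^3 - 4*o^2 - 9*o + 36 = (o - 3)*(o^2 - o - 12) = (o - 3)*(o + 3)*(o - 4)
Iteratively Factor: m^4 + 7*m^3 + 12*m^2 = (m)*(m^3 + 7*m^2 + 12*m) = m^2*(m^2 + 7*m + 12) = m^2*(m + 4)*(m + 3)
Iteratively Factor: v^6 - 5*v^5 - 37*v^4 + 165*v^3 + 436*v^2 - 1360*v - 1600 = (v - 5)*(v^5 - 37*v^3 - 20*v^2 + 336*v + 320) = (v - 5)*(v + 1)*(v^4 - v^3 - 36*v^2 + 16*v + 320) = (v - 5)^2*(v + 1)*(v^3 + 4*v^2 - 16*v - 64) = (v - 5)^2*(v + 1)*(v + 4)*(v^2 - 16) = (v - 5)^2*(v + 1)*(v + 4)^2*(v - 4)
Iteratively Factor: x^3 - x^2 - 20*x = (x - 5)*(x^2 + 4*x) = x*(x - 5)*(x + 4)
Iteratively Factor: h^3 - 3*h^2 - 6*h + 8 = (h + 2)*(h^2 - 5*h + 4) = (h - 1)*(h + 2)*(h - 4)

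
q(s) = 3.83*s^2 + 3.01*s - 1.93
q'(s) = 7.66*s + 3.01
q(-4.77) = 70.86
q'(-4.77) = -33.53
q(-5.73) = 106.57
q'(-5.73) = -40.88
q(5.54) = 132.29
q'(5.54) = 45.45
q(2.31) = 25.46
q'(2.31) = 20.70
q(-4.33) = 56.84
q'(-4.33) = -30.16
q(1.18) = 6.95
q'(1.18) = 12.05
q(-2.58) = 15.80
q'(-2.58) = -16.75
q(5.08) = 112.20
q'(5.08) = 41.92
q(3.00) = 41.57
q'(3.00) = 25.99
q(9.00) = 335.39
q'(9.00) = 71.95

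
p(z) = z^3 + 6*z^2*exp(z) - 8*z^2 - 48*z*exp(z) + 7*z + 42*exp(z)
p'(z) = 6*z^2*exp(z) + 3*z^2 - 36*z*exp(z) - 16*z - 6*exp(z) + 7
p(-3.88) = -199.43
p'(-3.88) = 118.87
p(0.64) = 27.52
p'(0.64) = -52.42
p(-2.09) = -37.86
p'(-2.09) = 65.35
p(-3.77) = -186.57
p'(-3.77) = 114.91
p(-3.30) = -136.36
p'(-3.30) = 99.04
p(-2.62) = -76.03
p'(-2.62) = 78.94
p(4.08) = -3228.28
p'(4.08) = -3143.15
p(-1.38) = 2.58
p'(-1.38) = 48.66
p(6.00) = -12132.86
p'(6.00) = -2401.57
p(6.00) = -12132.86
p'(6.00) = -2401.57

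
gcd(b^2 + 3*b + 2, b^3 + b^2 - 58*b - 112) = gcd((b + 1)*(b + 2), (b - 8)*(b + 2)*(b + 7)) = b + 2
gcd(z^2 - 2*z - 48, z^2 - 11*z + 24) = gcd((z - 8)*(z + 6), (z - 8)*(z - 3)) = z - 8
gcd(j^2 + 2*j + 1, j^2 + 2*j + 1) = j^2 + 2*j + 1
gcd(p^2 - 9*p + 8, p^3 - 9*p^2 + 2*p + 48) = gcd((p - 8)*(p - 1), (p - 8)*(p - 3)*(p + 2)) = p - 8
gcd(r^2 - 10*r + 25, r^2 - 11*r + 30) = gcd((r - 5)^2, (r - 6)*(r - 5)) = r - 5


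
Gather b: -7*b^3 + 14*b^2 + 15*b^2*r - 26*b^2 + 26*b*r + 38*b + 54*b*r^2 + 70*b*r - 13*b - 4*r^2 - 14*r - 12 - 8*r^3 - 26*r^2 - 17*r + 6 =-7*b^3 + b^2*(15*r - 12) + b*(54*r^2 + 96*r + 25) - 8*r^3 - 30*r^2 - 31*r - 6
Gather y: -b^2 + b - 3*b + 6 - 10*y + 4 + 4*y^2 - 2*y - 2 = -b^2 - 2*b + 4*y^2 - 12*y + 8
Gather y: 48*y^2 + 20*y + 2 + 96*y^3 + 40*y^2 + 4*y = 96*y^3 + 88*y^2 + 24*y + 2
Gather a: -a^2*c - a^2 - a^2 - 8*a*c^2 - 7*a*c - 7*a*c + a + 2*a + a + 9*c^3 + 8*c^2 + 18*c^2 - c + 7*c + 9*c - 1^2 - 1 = a^2*(-c - 2) + a*(-8*c^2 - 14*c + 4) + 9*c^3 + 26*c^2 + 15*c - 2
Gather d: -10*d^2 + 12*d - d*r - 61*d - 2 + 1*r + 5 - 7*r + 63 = -10*d^2 + d*(-r - 49) - 6*r + 66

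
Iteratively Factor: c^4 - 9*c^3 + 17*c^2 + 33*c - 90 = (c - 3)*(c^3 - 6*c^2 - c + 30) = (c - 5)*(c - 3)*(c^2 - c - 6) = (c - 5)*(c - 3)*(c + 2)*(c - 3)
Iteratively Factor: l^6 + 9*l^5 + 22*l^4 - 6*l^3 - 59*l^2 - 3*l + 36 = (l + 3)*(l^5 + 6*l^4 + 4*l^3 - 18*l^2 - 5*l + 12) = (l + 3)^2*(l^4 + 3*l^3 - 5*l^2 - 3*l + 4) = (l + 1)*(l + 3)^2*(l^3 + 2*l^2 - 7*l + 4) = (l + 1)*(l + 3)^2*(l + 4)*(l^2 - 2*l + 1) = (l - 1)*(l + 1)*(l + 3)^2*(l + 4)*(l - 1)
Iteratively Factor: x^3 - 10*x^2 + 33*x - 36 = (x - 4)*(x^2 - 6*x + 9) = (x - 4)*(x - 3)*(x - 3)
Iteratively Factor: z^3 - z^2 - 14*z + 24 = (z - 2)*(z^2 + z - 12) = (z - 2)*(z + 4)*(z - 3)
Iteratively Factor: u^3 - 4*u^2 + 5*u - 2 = (u - 1)*(u^2 - 3*u + 2) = (u - 2)*(u - 1)*(u - 1)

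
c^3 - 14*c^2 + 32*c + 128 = (c - 8)^2*(c + 2)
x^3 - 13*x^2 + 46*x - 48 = (x - 8)*(x - 3)*(x - 2)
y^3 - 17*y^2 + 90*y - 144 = (y - 8)*(y - 6)*(y - 3)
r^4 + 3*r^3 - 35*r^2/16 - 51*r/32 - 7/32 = (r - 1)*(r + 1/4)^2*(r + 7/2)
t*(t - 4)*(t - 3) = t^3 - 7*t^2 + 12*t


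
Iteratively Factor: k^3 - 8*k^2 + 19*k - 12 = (k - 4)*(k^2 - 4*k + 3) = (k - 4)*(k - 1)*(k - 3)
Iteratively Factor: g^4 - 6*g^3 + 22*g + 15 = (g - 5)*(g^3 - g^2 - 5*g - 3) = (g - 5)*(g - 3)*(g^2 + 2*g + 1) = (g - 5)*(g - 3)*(g + 1)*(g + 1)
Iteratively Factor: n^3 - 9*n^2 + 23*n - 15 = (n - 3)*(n^2 - 6*n + 5) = (n - 5)*(n - 3)*(n - 1)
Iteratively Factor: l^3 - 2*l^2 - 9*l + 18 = (l - 2)*(l^2 - 9) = (l - 3)*(l - 2)*(l + 3)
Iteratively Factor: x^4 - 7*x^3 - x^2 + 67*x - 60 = (x - 1)*(x^3 - 6*x^2 - 7*x + 60) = (x - 4)*(x - 1)*(x^2 - 2*x - 15) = (x - 5)*(x - 4)*(x - 1)*(x + 3)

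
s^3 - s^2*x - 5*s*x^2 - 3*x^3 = (s - 3*x)*(s + x)^2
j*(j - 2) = j^2 - 2*j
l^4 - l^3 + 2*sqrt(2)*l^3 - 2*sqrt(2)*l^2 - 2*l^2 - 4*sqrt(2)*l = l*(l - 2)*(l + 1)*(l + 2*sqrt(2))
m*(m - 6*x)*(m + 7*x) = m^3 + m^2*x - 42*m*x^2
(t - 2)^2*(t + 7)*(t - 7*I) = t^4 + 3*t^3 - 7*I*t^3 - 24*t^2 - 21*I*t^2 + 28*t + 168*I*t - 196*I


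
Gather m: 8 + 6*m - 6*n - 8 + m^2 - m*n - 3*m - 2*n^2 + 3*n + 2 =m^2 + m*(3 - n) - 2*n^2 - 3*n + 2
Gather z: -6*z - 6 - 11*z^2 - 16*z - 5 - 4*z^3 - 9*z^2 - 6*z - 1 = -4*z^3 - 20*z^2 - 28*z - 12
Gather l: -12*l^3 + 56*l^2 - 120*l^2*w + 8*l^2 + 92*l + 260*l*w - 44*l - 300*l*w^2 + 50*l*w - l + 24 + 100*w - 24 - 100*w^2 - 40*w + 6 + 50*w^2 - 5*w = -12*l^3 + l^2*(64 - 120*w) + l*(-300*w^2 + 310*w + 47) - 50*w^2 + 55*w + 6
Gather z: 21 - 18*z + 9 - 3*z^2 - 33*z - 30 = -3*z^2 - 51*z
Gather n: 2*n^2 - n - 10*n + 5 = 2*n^2 - 11*n + 5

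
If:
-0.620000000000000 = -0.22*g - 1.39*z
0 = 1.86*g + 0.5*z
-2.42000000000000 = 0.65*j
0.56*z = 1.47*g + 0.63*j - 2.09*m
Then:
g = -0.13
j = -3.72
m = -1.34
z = 0.47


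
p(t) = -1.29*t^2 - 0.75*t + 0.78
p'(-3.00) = 6.99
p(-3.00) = -8.58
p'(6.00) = -16.23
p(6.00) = -50.16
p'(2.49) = -7.17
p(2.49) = -9.09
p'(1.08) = -3.54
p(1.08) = -1.53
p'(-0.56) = 0.69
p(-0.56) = 0.80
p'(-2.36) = 5.34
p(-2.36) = -4.63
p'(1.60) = -4.88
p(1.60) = -3.72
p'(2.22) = -6.48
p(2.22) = -7.24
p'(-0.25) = -0.10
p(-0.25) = 0.89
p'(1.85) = -5.52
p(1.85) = -5.02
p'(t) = -2.58*t - 0.75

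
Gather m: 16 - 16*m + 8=24 - 16*m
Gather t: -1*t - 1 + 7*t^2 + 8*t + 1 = 7*t^2 + 7*t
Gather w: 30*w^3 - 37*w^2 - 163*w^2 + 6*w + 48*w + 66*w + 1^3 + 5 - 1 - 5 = 30*w^3 - 200*w^2 + 120*w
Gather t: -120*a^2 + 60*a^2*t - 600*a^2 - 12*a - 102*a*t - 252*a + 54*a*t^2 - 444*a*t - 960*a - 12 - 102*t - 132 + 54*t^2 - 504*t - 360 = -720*a^2 - 1224*a + t^2*(54*a + 54) + t*(60*a^2 - 546*a - 606) - 504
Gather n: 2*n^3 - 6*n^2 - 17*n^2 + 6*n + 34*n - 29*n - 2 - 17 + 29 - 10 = 2*n^3 - 23*n^2 + 11*n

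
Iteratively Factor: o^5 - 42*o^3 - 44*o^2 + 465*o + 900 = (o - 5)*(o^4 + 5*o^3 - 17*o^2 - 129*o - 180) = (o - 5)*(o + 3)*(o^3 + 2*o^2 - 23*o - 60) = (o - 5)*(o + 3)^2*(o^2 - o - 20) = (o - 5)^2*(o + 3)^2*(o + 4)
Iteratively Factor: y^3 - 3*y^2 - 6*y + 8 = (y - 1)*(y^2 - 2*y - 8) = (y - 4)*(y - 1)*(y + 2)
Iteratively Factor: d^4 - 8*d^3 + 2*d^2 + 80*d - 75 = (d - 5)*(d^3 - 3*d^2 - 13*d + 15) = (d - 5)*(d + 3)*(d^2 - 6*d + 5) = (d - 5)^2*(d + 3)*(d - 1)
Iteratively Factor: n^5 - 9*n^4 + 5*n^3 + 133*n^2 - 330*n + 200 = (n - 2)*(n^4 - 7*n^3 - 9*n^2 + 115*n - 100) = (n - 2)*(n + 4)*(n^3 - 11*n^2 + 35*n - 25) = (n - 5)*(n - 2)*(n + 4)*(n^2 - 6*n + 5) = (n - 5)*(n - 2)*(n - 1)*(n + 4)*(n - 5)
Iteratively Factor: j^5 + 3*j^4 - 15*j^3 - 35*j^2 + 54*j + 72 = (j - 3)*(j^4 + 6*j^3 + 3*j^2 - 26*j - 24) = (j - 3)*(j + 1)*(j^3 + 5*j^2 - 2*j - 24) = (j - 3)*(j - 2)*(j + 1)*(j^2 + 7*j + 12) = (j - 3)*(j - 2)*(j + 1)*(j + 4)*(j + 3)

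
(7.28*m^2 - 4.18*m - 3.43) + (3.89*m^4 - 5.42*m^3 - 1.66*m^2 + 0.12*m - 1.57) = 3.89*m^4 - 5.42*m^3 + 5.62*m^2 - 4.06*m - 5.0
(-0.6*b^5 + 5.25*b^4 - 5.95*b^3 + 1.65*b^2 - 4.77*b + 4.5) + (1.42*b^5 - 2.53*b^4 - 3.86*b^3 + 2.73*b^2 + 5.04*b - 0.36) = 0.82*b^5 + 2.72*b^4 - 9.81*b^3 + 4.38*b^2 + 0.27*b + 4.14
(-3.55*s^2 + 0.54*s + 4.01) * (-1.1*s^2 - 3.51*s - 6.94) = 3.905*s^4 + 11.8665*s^3 + 18.3306*s^2 - 17.8227*s - 27.8294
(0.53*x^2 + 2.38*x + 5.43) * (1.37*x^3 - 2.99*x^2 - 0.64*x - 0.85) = 0.7261*x^5 + 1.6759*x^4 - 0.0163000000000002*x^3 - 18.2094*x^2 - 5.4982*x - 4.6155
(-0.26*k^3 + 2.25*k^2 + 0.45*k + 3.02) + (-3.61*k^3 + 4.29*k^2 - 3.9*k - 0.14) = -3.87*k^3 + 6.54*k^2 - 3.45*k + 2.88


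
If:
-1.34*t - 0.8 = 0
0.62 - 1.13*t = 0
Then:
No Solution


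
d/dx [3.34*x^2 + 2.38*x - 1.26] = 6.68*x + 2.38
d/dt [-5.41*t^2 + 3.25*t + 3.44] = 3.25 - 10.82*t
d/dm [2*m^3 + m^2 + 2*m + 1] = 6*m^2 + 2*m + 2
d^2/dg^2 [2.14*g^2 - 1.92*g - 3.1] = 4.28000000000000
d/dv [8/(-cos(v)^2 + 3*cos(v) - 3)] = 8*(3 - 2*cos(v))*sin(v)/(cos(v)^2 - 3*cos(v) + 3)^2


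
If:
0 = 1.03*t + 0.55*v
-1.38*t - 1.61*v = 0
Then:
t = 0.00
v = 0.00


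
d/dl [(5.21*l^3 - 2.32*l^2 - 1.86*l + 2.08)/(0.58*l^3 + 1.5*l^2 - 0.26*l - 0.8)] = (9.1606*l^4 - 0.551600000000001*l^3 - 12.73*l^2 - 2.528*l + 2.0288)/(0.3364*l^6 + 1.74*l^5 + 1.9484*l^4 - 1.708*l^3 - 2.3324*l^2 + 0.416*l + 0.64)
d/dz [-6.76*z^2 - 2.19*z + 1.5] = -13.52*z - 2.19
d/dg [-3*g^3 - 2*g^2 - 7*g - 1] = -9*g^2 - 4*g - 7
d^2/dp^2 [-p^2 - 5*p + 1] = -2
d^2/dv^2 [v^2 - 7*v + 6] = 2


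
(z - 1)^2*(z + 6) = z^3 + 4*z^2 - 11*z + 6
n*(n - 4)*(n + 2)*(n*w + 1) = n^4*w - 2*n^3*w + n^3 - 8*n^2*w - 2*n^2 - 8*n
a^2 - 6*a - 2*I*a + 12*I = (a - 6)*(a - 2*I)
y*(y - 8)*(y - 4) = y^3 - 12*y^2 + 32*y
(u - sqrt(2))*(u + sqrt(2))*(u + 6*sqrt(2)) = u^3 + 6*sqrt(2)*u^2 - 2*u - 12*sqrt(2)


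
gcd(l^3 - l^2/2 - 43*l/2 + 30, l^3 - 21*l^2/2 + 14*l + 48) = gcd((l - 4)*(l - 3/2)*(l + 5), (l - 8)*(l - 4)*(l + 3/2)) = l - 4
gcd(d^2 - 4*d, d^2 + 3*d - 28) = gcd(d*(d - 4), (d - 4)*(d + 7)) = d - 4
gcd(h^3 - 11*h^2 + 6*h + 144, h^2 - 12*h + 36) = h - 6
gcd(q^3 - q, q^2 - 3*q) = q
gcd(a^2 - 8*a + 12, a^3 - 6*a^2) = a - 6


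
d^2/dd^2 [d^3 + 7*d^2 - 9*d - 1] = 6*d + 14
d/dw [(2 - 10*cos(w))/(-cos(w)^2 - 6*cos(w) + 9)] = 2*(5*cos(w)^2 - 2*cos(w) + 39)*sin(w)/(cos(w)^2 + 6*cos(w) - 9)^2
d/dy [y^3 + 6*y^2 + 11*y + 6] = 3*y^2 + 12*y + 11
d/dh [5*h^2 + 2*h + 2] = 10*h + 2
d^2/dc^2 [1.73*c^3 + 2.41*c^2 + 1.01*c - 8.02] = 10.38*c + 4.82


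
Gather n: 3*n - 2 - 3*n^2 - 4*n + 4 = -3*n^2 - n + 2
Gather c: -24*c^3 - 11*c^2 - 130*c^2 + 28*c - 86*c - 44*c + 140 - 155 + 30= -24*c^3 - 141*c^2 - 102*c + 15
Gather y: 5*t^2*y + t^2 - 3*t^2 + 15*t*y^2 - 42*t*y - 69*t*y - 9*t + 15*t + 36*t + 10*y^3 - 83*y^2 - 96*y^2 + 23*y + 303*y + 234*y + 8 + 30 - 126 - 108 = -2*t^2 + 42*t + 10*y^3 + y^2*(15*t - 179) + y*(5*t^2 - 111*t + 560) - 196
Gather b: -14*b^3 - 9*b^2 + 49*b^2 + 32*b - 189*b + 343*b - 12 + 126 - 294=-14*b^3 + 40*b^2 + 186*b - 180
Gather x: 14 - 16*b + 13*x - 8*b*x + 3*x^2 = -16*b + 3*x^2 + x*(13 - 8*b) + 14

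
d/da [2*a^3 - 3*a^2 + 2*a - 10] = 6*a^2 - 6*a + 2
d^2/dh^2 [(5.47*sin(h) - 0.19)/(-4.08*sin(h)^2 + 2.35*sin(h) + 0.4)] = (-91.055808*sin(h)^5 - 39.7950960000001*sin(h)^4 + 123.084216*sin(h)^3 - 11.545501*sin(h)^2 + 63.43876*sin(h) - 13.0023100000001)/(-4.08*sin(h)^2 + 2.35*sin(h) + 0.4)^3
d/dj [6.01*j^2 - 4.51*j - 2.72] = 12.02*j - 4.51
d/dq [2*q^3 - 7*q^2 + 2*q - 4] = 6*q^2 - 14*q + 2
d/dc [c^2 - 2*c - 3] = 2*c - 2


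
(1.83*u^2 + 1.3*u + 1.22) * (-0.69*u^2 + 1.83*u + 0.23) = -1.2627*u^4 + 2.4519*u^3 + 1.9581*u^2 + 2.5316*u + 0.2806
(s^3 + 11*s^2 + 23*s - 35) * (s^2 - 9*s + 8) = s^5 + 2*s^4 - 68*s^3 - 154*s^2 + 499*s - 280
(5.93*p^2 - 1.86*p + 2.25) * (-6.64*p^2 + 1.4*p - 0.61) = -39.3752*p^4 + 20.6524*p^3 - 21.1613*p^2 + 4.2846*p - 1.3725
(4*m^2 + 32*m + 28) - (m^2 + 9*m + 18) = 3*m^2 + 23*m + 10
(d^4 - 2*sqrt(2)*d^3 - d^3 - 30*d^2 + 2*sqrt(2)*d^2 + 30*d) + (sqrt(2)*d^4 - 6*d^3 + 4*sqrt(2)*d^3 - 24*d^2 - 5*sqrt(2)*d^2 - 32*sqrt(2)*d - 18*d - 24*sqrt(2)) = d^4 + sqrt(2)*d^4 - 7*d^3 + 2*sqrt(2)*d^3 - 54*d^2 - 3*sqrt(2)*d^2 - 32*sqrt(2)*d + 12*d - 24*sqrt(2)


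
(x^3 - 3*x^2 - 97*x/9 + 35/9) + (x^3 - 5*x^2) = 2*x^3 - 8*x^2 - 97*x/9 + 35/9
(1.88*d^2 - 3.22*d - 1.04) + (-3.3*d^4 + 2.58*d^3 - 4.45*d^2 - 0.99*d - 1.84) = -3.3*d^4 + 2.58*d^3 - 2.57*d^2 - 4.21*d - 2.88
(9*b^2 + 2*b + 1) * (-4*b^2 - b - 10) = -36*b^4 - 17*b^3 - 96*b^2 - 21*b - 10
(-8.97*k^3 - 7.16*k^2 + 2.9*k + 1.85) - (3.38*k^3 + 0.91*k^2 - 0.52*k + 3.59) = -12.35*k^3 - 8.07*k^2 + 3.42*k - 1.74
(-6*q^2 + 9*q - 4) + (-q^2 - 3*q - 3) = -7*q^2 + 6*q - 7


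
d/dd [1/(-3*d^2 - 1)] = 6*d/(3*d^2 + 1)^2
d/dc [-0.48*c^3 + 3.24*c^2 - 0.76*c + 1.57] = -1.44*c^2 + 6.48*c - 0.76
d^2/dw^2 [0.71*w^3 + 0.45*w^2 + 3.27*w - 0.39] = 4.26*w + 0.9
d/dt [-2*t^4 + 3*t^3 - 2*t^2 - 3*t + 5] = -8*t^3 + 9*t^2 - 4*t - 3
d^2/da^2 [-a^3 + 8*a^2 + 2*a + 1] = 16 - 6*a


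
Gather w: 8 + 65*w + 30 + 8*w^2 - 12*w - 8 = 8*w^2 + 53*w + 30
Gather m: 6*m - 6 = 6*m - 6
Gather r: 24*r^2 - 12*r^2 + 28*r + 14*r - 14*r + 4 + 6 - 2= 12*r^2 + 28*r + 8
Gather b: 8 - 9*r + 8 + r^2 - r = r^2 - 10*r + 16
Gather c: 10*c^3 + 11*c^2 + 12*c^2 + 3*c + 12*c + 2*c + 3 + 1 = 10*c^3 + 23*c^2 + 17*c + 4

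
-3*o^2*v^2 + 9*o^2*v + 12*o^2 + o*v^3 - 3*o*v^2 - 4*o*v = (-3*o + v)*(v - 4)*(o*v + o)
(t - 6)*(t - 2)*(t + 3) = t^3 - 5*t^2 - 12*t + 36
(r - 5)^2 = r^2 - 10*r + 25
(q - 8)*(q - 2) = q^2 - 10*q + 16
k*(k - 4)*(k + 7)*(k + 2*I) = k^4 + 3*k^3 + 2*I*k^3 - 28*k^2 + 6*I*k^2 - 56*I*k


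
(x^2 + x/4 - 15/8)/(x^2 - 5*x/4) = (x + 3/2)/x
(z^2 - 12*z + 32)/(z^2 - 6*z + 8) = (z - 8)/(z - 2)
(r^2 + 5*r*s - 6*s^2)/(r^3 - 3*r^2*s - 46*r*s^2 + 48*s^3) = 1/(r - 8*s)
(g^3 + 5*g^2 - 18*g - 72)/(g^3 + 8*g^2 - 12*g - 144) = (g + 3)/(g + 6)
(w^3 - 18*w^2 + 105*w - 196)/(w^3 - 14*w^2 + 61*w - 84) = (w - 7)/(w - 3)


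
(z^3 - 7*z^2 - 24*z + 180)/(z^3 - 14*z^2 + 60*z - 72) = (z + 5)/(z - 2)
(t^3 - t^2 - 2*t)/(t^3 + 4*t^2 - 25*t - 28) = t*(t - 2)/(t^2 + 3*t - 28)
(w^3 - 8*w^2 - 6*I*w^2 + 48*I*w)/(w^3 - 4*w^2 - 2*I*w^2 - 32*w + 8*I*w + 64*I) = w*(w - 6*I)/(w^2 + 2*w*(2 - I) - 8*I)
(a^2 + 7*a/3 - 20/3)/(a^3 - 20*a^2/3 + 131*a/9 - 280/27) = 9*(a + 4)/(9*a^2 - 45*a + 56)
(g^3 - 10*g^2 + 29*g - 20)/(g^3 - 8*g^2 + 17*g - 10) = (g - 4)/(g - 2)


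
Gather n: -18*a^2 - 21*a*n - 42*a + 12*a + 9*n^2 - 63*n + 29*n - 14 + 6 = -18*a^2 - 30*a + 9*n^2 + n*(-21*a - 34) - 8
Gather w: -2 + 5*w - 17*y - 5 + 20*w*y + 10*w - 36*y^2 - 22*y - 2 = w*(20*y + 15) - 36*y^2 - 39*y - 9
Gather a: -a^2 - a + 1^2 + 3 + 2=-a^2 - a + 6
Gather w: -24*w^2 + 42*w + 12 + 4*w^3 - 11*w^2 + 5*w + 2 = 4*w^3 - 35*w^2 + 47*w + 14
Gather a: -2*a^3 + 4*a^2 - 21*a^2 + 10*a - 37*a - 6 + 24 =-2*a^3 - 17*a^2 - 27*a + 18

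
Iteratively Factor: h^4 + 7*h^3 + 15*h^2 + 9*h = (h + 3)*(h^3 + 4*h^2 + 3*h) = (h + 1)*(h + 3)*(h^2 + 3*h) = h*(h + 1)*(h + 3)*(h + 3)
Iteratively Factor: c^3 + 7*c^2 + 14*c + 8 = (c + 4)*(c^2 + 3*c + 2) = (c + 1)*(c + 4)*(c + 2)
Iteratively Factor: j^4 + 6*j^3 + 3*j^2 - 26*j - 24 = (j + 4)*(j^3 + 2*j^2 - 5*j - 6) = (j + 3)*(j + 4)*(j^2 - j - 2) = (j + 1)*(j + 3)*(j + 4)*(j - 2)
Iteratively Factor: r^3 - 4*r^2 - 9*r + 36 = (r - 3)*(r^2 - r - 12) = (r - 3)*(r + 3)*(r - 4)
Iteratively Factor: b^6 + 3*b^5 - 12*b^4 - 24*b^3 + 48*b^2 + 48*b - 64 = (b - 1)*(b^5 + 4*b^4 - 8*b^3 - 32*b^2 + 16*b + 64) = (b - 1)*(b + 2)*(b^4 + 2*b^3 - 12*b^2 - 8*b + 32) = (b - 1)*(b + 2)^2*(b^3 - 12*b + 16) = (b - 2)*(b - 1)*(b + 2)^2*(b^2 + 2*b - 8) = (b - 2)^2*(b - 1)*(b + 2)^2*(b + 4)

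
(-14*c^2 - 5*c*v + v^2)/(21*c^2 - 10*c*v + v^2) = (2*c + v)/(-3*c + v)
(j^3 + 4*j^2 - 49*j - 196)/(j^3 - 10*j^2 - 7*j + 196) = (j + 7)/(j - 7)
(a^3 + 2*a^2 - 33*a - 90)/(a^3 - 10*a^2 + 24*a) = (a^2 + 8*a + 15)/(a*(a - 4))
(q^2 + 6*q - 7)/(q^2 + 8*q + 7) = (q - 1)/(q + 1)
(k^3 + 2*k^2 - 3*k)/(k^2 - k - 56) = k*(-k^2 - 2*k + 3)/(-k^2 + k + 56)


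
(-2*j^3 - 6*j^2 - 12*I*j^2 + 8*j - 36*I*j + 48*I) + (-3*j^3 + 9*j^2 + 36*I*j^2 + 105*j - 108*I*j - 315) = -5*j^3 + 3*j^2 + 24*I*j^2 + 113*j - 144*I*j - 315 + 48*I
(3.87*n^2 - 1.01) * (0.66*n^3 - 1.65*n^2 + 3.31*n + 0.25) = 2.5542*n^5 - 6.3855*n^4 + 12.1431*n^3 + 2.634*n^2 - 3.3431*n - 0.2525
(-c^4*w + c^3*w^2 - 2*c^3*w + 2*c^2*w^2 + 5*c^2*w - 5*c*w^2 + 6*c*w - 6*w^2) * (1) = -c^4*w + c^3*w^2 - 2*c^3*w + 2*c^2*w^2 + 5*c^2*w - 5*c*w^2 + 6*c*w - 6*w^2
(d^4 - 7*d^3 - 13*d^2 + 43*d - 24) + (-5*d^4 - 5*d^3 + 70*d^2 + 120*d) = -4*d^4 - 12*d^3 + 57*d^2 + 163*d - 24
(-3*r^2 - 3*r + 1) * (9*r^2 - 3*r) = -27*r^4 - 18*r^3 + 18*r^2 - 3*r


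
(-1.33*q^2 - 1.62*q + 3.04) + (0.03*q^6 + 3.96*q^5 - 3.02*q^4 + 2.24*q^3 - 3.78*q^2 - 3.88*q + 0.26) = 0.03*q^6 + 3.96*q^5 - 3.02*q^4 + 2.24*q^3 - 5.11*q^2 - 5.5*q + 3.3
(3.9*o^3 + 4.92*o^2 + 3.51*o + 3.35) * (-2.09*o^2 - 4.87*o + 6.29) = -8.151*o^5 - 29.2758*o^4 - 6.7653*o^3 + 6.8516*o^2 + 5.7634*o + 21.0715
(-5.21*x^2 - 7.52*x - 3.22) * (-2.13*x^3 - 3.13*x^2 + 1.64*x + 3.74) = 11.0973*x^5 + 32.3249*x^4 + 21.8518*x^3 - 21.7396*x^2 - 33.4056*x - 12.0428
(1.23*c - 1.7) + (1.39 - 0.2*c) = 1.03*c - 0.31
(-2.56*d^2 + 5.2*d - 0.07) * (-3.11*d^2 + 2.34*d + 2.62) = 7.9616*d^4 - 22.1624*d^3 + 5.6785*d^2 + 13.4602*d - 0.1834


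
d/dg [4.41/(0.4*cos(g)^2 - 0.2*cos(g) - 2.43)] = (3.528*cos(g) - 0.882)*sin(g)/(-0.4*cos(g)^2 + 0.2*cos(g) + 2.43)^2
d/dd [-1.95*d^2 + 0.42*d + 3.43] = 0.42 - 3.9*d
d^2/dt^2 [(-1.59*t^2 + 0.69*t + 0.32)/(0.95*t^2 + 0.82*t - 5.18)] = (1.77635683940025e-15*t^4 + 3.72267*t^3 - 45.21354*t^2 + 21.86862*t - 75.885568)/(0.857375*t^6 + 2.22015*t^5 - 12.10851*t^4 - 23.659952*t^3 + 66.023244*t^2 + 66.007704*t - 138.991832)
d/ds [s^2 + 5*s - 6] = 2*s + 5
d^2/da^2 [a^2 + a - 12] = 2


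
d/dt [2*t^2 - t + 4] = 4*t - 1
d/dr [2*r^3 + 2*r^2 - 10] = 2*r*(3*r + 2)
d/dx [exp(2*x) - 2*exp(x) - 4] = 2*(exp(x) - 1)*exp(x)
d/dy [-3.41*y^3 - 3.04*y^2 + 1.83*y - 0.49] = -10.23*y^2 - 6.08*y + 1.83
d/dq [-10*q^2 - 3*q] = -20*q - 3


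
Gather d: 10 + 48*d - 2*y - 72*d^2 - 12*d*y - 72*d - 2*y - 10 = -72*d^2 + d*(-12*y - 24) - 4*y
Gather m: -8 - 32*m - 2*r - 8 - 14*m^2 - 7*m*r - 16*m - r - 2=-14*m^2 + m*(-7*r - 48) - 3*r - 18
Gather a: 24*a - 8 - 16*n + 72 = 24*a - 16*n + 64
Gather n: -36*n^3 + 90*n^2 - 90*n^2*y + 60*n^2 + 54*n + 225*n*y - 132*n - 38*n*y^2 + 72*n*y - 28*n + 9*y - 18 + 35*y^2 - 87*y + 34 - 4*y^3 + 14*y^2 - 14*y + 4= -36*n^3 + n^2*(150 - 90*y) + n*(-38*y^2 + 297*y - 106) - 4*y^3 + 49*y^2 - 92*y + 20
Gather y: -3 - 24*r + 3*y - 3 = -24*r + 3*y - 6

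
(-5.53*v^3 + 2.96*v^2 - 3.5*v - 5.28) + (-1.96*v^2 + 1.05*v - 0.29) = -5.53*v^3 + 1.0*v^2 - 2.45*v - 5.57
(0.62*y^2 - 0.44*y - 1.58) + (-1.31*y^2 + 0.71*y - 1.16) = -0.69*y^2 + 0.27*y - 2.74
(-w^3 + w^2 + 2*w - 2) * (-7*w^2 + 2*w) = 7*w^5 - 9*w^4 - 12*w^3 + 18*w^2 - 4*w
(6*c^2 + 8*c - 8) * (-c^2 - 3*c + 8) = -6*c^4 - 26*c^3 + 32*c^2 + 88*c - 64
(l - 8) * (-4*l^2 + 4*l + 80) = -4*l^3 + 36*l^2 + 48*l - 640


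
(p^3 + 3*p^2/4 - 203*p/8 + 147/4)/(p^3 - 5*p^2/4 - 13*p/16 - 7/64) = 8*(2*p^2 + 5*p - 42)/(16*p^2 + 8*p + 1)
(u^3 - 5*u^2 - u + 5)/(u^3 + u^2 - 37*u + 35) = (u + 1)/(u + 7)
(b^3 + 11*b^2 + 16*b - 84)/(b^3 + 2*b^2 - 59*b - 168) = (b^2 + 4*b - 12)/(b^2 - 5*b - 24)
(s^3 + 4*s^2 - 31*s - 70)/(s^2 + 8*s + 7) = (s^2 - 3*s - 10)/(s + 1)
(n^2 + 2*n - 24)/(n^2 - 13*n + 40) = (n^2 + 2*n - 24)/(n^2 - 13*n + 40)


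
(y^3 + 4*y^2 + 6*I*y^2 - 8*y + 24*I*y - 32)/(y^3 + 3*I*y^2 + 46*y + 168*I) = (y^2 + 2*y*(2 + I) + 8*I)/(y^2 - I*y + 42)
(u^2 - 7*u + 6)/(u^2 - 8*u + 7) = (u - 6)/(u - 7)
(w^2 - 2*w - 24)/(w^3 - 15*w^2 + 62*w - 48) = (w + 4)/(w^2 - 9*w + 8)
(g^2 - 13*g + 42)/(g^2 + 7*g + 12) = (g^2 - 13*g + 42)/(g^2 + 7*g + 12)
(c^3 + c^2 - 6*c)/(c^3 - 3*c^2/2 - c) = 2*(c + 3)/(2*c + 1)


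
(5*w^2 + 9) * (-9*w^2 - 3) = -45*w^4 - 96*w^2 - 27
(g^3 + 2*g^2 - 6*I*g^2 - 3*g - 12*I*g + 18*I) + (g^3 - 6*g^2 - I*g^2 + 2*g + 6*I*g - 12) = 2*g^3 - 4*g^2 - 7*I*g^2 - g - 6*I*g - 12 + 18*I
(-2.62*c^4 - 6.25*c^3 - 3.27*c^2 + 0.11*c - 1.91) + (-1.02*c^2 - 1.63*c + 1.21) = -2.62*c^4 - 6.25*c^3 - 4.29*c^2 - 1.52*c - 0.7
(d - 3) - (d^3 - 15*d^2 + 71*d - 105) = -d^3 + 15*d^2 - 70*d + 102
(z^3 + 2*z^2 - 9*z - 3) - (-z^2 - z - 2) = z^3 + 3*z^2 - 8*z - 1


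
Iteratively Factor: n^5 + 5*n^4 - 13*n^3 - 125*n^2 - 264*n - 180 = (n + 2)*(n^4 + 3*n^3 - 19*n^2 - 87*n - 90) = (n + 2)^2*(n^3 + n^2 - 21*n - 45) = (n - 5)*(n + 2)^2*(n^2 + 6*n + 9) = (n - 5)*(n + 2)^2*(n + 3)*(n + 3)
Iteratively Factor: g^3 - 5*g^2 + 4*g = (g)*(g^2 - 5*g + 4) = g*(g - 1)*(g - 4)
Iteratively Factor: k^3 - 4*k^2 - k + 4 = (k + 1)*(k^2 - 5*k + 4) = (k - 4)*(k + 1)*(k - 1)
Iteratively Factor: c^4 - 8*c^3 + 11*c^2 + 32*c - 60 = (c + 2)*(c^3 - 10*c^2 + 31*c - 30) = (c - 3)*(c + 2)*(c^2 - 7*c + 10) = (c - 5)*(c - 3)*(c + 2)*(c - 2)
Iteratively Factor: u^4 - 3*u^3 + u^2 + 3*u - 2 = (u - 1)*(u^3 - 2*u^2 - u + 2) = (u - 1)*(u + 1)*(u^2 - 3*u + 2) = (u - 2)*(u - 1)*(u + 1)*(u - 1)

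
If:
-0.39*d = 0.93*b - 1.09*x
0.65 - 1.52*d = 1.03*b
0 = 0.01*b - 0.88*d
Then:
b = 0.62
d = 0.01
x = 0.53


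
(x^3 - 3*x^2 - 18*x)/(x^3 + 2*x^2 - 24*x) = (x^2 - 3*x - 18)/(x^2 + 2*x - 24)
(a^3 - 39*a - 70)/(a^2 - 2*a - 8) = (a^2 - 2*a - 35)/(a - 4)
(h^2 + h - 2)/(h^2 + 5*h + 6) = (h - 1)/(h + 3)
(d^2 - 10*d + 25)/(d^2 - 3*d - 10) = (d - 5)/(d + 2)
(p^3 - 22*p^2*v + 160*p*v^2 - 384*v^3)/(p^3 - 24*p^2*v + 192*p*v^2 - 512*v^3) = (p - 6*v)/(p - 8*v)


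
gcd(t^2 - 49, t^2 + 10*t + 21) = t + 7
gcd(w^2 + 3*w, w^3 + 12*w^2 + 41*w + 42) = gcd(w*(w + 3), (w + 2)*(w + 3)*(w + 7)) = w + 3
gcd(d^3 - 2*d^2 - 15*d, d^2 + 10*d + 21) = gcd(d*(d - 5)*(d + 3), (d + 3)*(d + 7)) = d + 3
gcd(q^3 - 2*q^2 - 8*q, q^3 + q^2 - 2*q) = q^2 + 2*q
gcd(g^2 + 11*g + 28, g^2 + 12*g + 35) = g + 7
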